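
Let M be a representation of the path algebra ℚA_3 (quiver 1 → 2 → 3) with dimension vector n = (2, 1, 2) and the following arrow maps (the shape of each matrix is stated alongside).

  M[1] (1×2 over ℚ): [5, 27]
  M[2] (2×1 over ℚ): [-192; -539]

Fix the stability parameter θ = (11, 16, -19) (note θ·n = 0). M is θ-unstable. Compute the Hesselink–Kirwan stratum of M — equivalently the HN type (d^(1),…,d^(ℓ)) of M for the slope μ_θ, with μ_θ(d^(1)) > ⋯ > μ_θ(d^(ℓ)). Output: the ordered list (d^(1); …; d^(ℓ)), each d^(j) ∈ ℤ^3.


Interval decomposition of M: I[1,1], I[1,3], I[3,3].
HN type (ℓ=3): μ^(1)=11; μ^(2)=8/3; μ^(3)=-19

((1, 0, 0); (1, 1, 1); (0, 0, 1))


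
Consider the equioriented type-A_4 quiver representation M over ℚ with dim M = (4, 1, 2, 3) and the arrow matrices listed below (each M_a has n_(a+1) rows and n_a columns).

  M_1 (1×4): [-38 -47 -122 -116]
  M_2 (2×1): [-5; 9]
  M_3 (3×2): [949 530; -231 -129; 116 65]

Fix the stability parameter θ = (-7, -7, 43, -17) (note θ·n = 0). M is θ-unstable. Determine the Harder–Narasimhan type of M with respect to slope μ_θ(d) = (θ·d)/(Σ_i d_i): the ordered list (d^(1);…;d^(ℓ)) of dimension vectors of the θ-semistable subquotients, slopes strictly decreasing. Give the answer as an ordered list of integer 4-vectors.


Interval decomposition of M: I[1,1]^3, I[1,4], I[3,4], I[4,4].
HN type (ℓ=3): μ^(1)=13; μ^(2)=-7; μ^(3)=-17

((0, 0, 2, 2); (4, 1, 0, 0); (0, 0, 0, 1))


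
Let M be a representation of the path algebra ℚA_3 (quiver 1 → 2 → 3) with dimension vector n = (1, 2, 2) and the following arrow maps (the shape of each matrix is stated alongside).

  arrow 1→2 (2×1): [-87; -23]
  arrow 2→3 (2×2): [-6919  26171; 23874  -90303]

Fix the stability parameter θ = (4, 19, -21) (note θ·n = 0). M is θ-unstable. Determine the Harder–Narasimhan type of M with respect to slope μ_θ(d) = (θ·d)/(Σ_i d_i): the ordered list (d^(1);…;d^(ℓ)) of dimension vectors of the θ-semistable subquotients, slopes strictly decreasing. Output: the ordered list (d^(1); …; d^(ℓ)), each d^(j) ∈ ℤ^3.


Interval decomposition of M: I[1,3], I[2,3].
HN type (ℓ=2): μ^(1)=2/3; μ^(2)=-1

((1, 1, 1); (0, 1, 1))


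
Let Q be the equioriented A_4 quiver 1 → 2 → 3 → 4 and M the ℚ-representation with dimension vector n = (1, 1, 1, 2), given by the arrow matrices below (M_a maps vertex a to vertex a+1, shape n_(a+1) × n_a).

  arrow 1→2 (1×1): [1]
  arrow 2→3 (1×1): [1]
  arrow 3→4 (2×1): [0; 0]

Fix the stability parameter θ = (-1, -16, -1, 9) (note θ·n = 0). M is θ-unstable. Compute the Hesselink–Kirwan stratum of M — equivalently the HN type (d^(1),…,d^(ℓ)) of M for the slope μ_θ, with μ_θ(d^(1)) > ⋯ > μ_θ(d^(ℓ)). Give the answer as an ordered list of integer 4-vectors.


Barcode: M ≅ I[1,3], I[4,4]^2. HN layers by μ_θ (3 steps, strictly decreasing):
  μ^(1)=9; μ^(2)=-1; μ^(3)=-17/2

((0, 0, 0, 2); (0, 0, 1, 0); (1, 1, 0, 0))


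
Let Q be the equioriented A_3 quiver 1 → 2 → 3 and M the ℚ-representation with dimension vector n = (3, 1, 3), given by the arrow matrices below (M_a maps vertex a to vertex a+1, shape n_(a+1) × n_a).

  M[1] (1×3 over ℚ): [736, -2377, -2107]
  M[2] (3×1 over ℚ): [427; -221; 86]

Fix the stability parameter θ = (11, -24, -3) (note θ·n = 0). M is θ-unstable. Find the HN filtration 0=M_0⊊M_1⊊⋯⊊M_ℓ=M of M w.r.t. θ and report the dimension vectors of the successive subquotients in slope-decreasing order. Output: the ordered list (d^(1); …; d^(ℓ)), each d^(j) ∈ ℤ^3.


Via rank(M_{q-1}∘⋯∘M_p): M ≅ I[1,1]^2, I[1,3], I[3,3]^2.
μ_θ-semistable layers: μ^(1)=11; μ^(2)=-3; μ^(3)=-13/2

((2, 0, 0); (0, 0, 3); (1, 1, 0))


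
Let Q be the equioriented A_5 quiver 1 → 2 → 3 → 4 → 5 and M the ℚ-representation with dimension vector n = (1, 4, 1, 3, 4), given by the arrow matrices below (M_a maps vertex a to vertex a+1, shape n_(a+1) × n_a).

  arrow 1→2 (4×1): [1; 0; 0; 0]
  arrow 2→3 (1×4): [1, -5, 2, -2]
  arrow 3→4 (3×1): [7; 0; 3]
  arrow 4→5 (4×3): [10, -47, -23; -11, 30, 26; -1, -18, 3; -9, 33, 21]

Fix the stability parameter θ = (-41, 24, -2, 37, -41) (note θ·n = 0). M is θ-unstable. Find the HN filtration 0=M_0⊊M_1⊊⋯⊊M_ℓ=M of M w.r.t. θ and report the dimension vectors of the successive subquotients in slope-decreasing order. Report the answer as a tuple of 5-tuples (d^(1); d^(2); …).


Barcode: M ≅ I[1,5], I[2,2]^3, I[4,5]^2, I[5,5]. HN layers by μ_θ (4 steps, strictly decreasing):
  μ^(1)=24; μ^(2)=9/2; μ^(3)=-2; μ^(4)=-41

((0, 3, 0, 0, 0); (0, 1, 1, 1, 1); (0, 0, 0, 2, 2); (1, 0, 0, 0, 1))


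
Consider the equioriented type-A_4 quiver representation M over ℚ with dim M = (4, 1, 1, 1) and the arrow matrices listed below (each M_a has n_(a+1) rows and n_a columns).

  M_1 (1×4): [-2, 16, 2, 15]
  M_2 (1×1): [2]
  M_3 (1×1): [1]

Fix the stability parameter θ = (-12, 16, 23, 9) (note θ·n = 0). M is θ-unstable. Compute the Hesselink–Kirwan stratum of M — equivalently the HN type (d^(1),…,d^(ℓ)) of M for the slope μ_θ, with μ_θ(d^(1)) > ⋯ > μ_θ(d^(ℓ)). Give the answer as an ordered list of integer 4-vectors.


Via rank(M_{q-1}∘⋯∘M_p): M ≅ I[1,1]^3, I[1,4].
μ_θ-semistable layers: μ^(1)=16; μ^(2)=-12

((0, 1, 1, 1); (4, 0, 0, 0))


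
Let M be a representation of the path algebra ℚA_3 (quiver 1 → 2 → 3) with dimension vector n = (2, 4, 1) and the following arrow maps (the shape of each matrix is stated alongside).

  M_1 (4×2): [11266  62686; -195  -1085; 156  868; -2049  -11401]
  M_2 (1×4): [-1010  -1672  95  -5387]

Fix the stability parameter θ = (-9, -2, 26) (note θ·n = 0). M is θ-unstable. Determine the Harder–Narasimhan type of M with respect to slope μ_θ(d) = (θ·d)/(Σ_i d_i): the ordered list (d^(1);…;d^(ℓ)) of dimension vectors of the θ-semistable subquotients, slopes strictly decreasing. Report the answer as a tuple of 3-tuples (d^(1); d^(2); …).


Barcode: M ≅ I[1,2], I[1,3], I[2,2]^2. HN layers by μ_θ (3 steps, strictly decreasing):
  μ^(1)=26; μ^(2)=-2; μ^(3)=-9

((0, 0, 1); (0, 4, 0); (2, 0, 0))


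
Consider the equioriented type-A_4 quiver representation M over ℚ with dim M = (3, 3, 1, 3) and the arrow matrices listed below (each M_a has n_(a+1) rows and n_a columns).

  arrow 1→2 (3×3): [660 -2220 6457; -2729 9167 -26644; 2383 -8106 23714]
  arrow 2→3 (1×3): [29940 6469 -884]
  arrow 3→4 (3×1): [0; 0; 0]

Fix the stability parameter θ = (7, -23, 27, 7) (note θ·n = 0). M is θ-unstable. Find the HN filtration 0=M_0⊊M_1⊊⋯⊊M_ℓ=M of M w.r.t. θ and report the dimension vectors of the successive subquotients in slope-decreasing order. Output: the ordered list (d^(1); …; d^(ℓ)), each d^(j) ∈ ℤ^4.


Via rank(M_{q-1}∘⋯∘M_p): M ≅ I[1,2]^2, I[1,3], I[4,4]^3.
μ_θ-semistable layers: μ^(1)=27; μ^(2)=7; μ^(3)=-8

((0, 0, 1, 0); (0, 0, 0, 3); (3, 3, 0, 0))


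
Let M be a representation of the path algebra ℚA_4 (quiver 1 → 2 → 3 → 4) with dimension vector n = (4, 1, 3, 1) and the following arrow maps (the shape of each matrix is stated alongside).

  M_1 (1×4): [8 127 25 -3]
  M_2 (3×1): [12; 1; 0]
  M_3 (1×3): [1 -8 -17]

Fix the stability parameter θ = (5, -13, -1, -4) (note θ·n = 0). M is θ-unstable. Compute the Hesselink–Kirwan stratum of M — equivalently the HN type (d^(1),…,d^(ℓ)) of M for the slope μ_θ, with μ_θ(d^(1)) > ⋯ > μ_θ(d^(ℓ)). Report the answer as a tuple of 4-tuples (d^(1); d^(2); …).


Barcode: M ≅ I[1,1]^3, I[1,4], I[3,3]^2. HN layers by μ_θ (4 steps, strictly decreasing):
  μ^(1)=5; μ^(2)=-1; μ^(3)=-5/2; μ^(4)=-4

((3, 0, 0, 0); (0, 0, 2, 0); (0, 0, 1, 1); (1, 1, 0, 0))


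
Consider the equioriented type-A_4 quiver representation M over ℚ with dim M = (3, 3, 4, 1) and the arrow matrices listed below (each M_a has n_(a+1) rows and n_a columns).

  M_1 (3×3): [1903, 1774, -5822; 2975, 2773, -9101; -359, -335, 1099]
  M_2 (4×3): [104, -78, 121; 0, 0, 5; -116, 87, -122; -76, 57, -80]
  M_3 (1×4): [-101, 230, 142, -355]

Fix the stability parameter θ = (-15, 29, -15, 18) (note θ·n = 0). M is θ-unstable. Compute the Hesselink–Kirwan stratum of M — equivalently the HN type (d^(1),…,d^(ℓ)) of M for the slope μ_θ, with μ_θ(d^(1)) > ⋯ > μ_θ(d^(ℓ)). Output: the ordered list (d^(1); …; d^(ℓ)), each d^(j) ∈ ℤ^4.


Interval decomposition of M: I[1,2], I[1,3], I[1,4], I[3,3]^2.
HN type (ℓ=4): μ^(1)=29; μ^(2)=18; μ^(3)=7; μ^(4)=-15

((0, 1, 0, 0); (0, 0, 0, 1); (0, 2, 2, 0); (3, 0, 2, 0))


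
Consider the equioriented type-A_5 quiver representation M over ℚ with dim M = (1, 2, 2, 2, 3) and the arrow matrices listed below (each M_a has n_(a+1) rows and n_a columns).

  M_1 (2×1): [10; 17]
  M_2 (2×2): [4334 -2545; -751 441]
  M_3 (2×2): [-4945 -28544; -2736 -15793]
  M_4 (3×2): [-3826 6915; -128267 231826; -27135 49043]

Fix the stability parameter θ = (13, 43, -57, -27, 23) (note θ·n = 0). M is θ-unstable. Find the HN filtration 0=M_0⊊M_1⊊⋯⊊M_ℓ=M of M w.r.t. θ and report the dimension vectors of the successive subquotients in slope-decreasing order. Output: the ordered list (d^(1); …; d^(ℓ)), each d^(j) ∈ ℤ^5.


Interval decomposition of M: I[1,5], I[2,5], I[5,5].
HN type (ℓ=3): μ^(1)=23; μ^(2)=-7; μ^(3)=-41/3

((0, 0, 0, 0, 3); (1, 1, 1, 1, 0); (0, 1, 1, 1, 0))


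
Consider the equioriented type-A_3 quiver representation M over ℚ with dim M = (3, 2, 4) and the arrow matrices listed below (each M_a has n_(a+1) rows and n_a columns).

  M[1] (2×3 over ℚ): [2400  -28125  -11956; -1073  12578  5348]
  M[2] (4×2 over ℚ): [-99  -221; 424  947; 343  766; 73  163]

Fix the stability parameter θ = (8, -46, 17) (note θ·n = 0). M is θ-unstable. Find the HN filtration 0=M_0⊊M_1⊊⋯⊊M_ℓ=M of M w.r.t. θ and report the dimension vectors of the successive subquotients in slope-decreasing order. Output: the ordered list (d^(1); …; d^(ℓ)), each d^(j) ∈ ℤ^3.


Interval decomposition of M: I[1,1], I[1,3]^2, I[3,3]^2.
HN type (ℓ=3): μ^(1)=17; μ^(2)=8; μ^(3)=-19

((0, 0, 4); (1, 0, 0); (2, 2, 0))


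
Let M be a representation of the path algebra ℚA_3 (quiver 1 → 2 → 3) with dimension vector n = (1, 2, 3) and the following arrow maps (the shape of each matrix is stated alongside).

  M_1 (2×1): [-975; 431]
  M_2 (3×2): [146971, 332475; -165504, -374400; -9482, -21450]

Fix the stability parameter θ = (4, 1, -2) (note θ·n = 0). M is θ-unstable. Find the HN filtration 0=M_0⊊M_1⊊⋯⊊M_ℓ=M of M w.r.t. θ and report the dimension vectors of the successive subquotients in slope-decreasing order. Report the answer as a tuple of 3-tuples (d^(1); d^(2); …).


Interval decomposition of M: I[1,2], I[2,3], I[3,3]^2.
HN type (ℓ=3): μ^(1)=5/2; μ^(2)=-1/2; μ^(3)=-2

((1, 1, 0); (0, 1, 1); (0, 0, 2))


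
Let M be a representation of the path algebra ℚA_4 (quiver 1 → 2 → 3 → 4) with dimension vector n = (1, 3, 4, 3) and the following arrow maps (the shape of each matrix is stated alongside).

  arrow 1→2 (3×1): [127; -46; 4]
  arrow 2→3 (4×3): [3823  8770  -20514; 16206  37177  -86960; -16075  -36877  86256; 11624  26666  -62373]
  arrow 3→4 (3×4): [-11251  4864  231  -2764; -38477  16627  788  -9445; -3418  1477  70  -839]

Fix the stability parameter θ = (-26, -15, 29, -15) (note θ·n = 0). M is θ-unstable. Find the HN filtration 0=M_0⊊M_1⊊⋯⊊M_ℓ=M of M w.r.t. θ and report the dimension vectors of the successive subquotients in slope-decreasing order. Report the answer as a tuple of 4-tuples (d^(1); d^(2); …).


Barcode: M ≅ I[1,4], I[2,4]^2, I[3,3]. HN layers by μ_θ (4 steps, strictly decreasing):
  μ^(1)=29; μ^(2)=7; μ^(3)=-15; μ^(4)=-26

((0, 0, 1, 0); (0, 0, 3, 3); (0, 3, 0, 0); (1, 0, 0, 0))


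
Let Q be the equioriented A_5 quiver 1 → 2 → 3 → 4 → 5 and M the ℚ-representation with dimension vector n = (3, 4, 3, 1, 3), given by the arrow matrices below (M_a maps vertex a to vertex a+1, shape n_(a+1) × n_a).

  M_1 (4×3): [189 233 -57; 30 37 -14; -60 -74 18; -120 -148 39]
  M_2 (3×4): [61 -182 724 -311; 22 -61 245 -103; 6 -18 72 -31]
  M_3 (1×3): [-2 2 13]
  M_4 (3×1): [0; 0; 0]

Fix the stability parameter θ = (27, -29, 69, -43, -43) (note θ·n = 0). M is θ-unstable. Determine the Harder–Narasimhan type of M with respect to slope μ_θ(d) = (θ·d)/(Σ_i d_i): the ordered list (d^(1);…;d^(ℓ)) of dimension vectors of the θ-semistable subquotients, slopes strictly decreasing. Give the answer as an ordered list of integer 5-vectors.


Interval decomposition of M: I[1,3]^2, I[1,4], I[2,2], I[5,5]^3.
HN type (ℓ=5): μ^(1)=69; μ^(2)=13; μ^(3)=-1; μ^(4)=-29; μ^(5)=-43

((0, 0, 2, 0, 0); (0, 0, 1, 1, 0); (3, 3, 0, 0, 0); (0, 1, 0, 0, 0); (0, 0, 0, 0, 3))


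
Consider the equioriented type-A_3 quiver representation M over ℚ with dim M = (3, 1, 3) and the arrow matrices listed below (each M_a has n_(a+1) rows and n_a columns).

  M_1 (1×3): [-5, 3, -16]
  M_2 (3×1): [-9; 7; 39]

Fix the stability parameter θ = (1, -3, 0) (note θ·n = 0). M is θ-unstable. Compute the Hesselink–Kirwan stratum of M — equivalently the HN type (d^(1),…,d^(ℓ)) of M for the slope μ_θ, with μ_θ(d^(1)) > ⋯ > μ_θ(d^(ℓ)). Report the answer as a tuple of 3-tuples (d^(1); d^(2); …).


Interval decomposition of M: I[1,1]^2, I[1,3], I[3,3]^2.
HN type (ℓ=3): μ^(1)=1; μ^(2)=0; μ^(3)=-1

((2, 0, 0); (0, 0, 3); (1, 1, 0))


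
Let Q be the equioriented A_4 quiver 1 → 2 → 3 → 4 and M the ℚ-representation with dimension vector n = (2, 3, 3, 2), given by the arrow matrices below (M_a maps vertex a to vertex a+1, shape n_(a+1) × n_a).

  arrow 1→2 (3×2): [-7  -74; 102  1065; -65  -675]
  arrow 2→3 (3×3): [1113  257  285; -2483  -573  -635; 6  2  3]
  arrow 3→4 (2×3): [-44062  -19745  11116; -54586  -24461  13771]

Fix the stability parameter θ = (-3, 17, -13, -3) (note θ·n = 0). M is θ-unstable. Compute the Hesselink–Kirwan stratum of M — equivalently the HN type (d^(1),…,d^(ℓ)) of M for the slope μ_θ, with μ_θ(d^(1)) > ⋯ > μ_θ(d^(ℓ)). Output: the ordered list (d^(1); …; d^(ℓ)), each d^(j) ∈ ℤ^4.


Interval decomposition of M: I[1,4]^2, I[2,3].
HN type (ℓ=3): μ^(1)=2; μ^(2)=1/3; μ^(3)=-3

((0, 1, 1, 0); (0, 2, 2, 2); (2, 0, 0, 0))


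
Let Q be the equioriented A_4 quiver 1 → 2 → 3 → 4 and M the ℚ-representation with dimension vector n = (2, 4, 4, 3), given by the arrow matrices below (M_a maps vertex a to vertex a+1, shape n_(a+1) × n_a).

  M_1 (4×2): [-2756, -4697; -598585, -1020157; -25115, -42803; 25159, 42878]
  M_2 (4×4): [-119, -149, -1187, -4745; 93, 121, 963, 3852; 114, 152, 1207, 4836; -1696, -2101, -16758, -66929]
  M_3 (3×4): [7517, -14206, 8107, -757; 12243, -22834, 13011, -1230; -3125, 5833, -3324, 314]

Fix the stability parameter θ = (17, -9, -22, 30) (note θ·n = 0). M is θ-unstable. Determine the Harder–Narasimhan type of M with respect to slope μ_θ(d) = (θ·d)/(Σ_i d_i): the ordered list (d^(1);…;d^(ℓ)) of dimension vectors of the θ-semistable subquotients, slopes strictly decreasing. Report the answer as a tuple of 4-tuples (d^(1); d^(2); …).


Via rank(M_{q-1}∘⋯∘M_p): M ≅ I[1,4]^2, I[2,3], I[2,4].
μ_θ-semistable layers: μ^(1)=30; μ^(2)=-14/3; μ^(3)=-31/2

((0, 0, 0, 3); (2, 2, 2, 0); (0, 2, 2, 0))


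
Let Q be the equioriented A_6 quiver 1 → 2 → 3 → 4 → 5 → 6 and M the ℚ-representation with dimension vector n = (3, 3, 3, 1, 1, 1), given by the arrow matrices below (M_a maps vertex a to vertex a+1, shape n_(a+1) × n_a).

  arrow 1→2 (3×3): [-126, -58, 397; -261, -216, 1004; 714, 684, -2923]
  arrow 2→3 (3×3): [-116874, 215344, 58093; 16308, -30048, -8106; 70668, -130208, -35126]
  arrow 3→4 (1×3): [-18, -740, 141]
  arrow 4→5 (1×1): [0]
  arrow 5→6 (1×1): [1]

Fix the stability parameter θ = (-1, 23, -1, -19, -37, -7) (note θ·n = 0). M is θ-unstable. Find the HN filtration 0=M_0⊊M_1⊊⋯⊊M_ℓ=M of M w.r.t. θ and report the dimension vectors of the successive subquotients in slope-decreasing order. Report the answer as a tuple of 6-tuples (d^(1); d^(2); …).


Interval decomposition of M: I[1,2]^2, I[1,3], I[3,3], I[3,4], I[5,6].
HN type (ℓ=6): μ^(1)=23; μ^(2)=11; μ^(3)=-1; μ^(4)=-7; μ^(5)=-10; μ^(6)=-37

((0, 2, 0, 0, 0, 0); (0, 1, 1, 0, 0, 0); (3, 0, 1, 0, 0, 0); (0, 0, 0, 0, 0, 1); (0, 0, 1, 1, 0, 0); (0, 0, 0, 0, 1, 0))


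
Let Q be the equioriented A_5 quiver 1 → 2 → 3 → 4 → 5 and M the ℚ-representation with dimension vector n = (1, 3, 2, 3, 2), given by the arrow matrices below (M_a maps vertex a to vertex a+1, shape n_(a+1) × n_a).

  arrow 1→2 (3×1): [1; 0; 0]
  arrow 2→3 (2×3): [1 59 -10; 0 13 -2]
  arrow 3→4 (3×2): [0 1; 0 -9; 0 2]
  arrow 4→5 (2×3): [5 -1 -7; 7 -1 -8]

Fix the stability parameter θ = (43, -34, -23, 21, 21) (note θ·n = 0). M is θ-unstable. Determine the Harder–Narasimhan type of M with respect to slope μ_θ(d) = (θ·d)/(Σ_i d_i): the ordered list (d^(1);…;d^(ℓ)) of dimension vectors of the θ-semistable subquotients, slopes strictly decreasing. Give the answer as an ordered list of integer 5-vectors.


Barcode: M ≅ I[1,3], I[2,2], I[2,4], I[4,5]^2. HN layers by μ_θ (4 steps, strictly decreasing):
  μ^(1)=21; μ^(2)=-14/3; μ^(3)=-23; μ^(4)=-34

((0, 0, 0, 3, 2); (1, 1, 1, 0, 0); (0, 0, 1, 0, 0); (0, 2, 0, 0, 0))


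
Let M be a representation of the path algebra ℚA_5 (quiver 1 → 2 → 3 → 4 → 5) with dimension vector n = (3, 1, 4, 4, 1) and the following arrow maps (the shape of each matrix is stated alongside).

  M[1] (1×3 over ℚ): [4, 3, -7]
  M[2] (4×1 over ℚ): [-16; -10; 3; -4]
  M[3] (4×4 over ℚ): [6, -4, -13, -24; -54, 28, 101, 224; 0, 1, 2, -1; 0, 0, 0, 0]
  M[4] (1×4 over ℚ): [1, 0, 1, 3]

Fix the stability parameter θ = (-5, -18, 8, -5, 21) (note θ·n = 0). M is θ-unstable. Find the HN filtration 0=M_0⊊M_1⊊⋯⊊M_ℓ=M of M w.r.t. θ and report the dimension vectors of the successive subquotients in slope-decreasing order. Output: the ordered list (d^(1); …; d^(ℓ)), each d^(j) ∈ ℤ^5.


Via rank(M_{q-1}∘⋯∘M_p): M ≅ I[1,1]^2, I[1,5], I[3,3]^2, I[3,4], I[4,4]^2.
μ_θ-semistable layers: μ^(1)=21; μ^(2)=8; μ^(3)=3/2; μ^(4)=-5; μ^(5)=-23/2

((0, 0, 0, 0, 1); (0, 0, 2, 0, 0); (0, 0, 2, 2, 0); (2, 0, 0, 2, 0); (1, 1, 0, 0, 0))


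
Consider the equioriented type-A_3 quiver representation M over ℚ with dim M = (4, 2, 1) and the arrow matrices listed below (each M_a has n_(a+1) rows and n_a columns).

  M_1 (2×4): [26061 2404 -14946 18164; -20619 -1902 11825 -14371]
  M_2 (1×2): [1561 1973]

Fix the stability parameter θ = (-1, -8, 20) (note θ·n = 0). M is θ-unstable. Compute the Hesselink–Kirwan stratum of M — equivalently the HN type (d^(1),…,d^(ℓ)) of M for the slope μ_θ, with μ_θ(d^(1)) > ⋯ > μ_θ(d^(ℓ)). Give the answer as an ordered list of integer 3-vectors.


Via rank(M_{q-1}∘⋯∘M_p): M ≅ I[1,1]^2, I[1,2], I[1,3].
μ_θ-semistable layers: μ^(1)=20; μ^(2)=-1; μ^(3)=-9/2

((0, 0, 1); (2, 0, 0); (2, 2, 0))


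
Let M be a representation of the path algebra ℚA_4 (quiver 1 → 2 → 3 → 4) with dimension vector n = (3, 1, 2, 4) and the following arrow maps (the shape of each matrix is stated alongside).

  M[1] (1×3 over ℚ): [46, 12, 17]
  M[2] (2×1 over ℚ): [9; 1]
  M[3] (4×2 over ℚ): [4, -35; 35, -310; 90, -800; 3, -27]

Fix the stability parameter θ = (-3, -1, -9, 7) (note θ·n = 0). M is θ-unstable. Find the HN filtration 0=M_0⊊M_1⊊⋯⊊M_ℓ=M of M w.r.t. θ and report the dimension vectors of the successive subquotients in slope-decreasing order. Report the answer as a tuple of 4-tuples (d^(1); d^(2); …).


Barcode: M ≅ I[1,1]^2, I[1,4], I[3,4], I[4,4]^2. HN layers by μ_θ (4 steps, strictly decreasing):
  μ^(1)=7; μ^(2)=-3; μ^(3)=-13/3; μ^(4)=-9

((0, 0, 0, 4); (2, 0, 0, 0); (1, 1, 1, 0); (0, 0, 1, 0))


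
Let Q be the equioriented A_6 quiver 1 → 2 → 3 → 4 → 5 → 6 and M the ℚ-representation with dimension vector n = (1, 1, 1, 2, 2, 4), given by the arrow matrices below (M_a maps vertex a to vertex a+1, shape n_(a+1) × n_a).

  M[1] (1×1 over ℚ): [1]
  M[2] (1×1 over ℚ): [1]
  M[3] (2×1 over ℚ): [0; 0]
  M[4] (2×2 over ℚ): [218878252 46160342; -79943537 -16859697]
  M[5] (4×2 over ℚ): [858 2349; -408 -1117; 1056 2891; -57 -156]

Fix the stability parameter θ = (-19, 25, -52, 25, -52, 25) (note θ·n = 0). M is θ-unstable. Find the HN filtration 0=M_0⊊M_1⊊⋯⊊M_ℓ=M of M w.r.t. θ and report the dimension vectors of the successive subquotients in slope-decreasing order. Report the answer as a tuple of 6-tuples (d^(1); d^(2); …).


Via rank(M_{q-1}∘⋯∘M_p): M ≅ I[1,3], I[4,6]^2, I[6,6]^2.
μ_θ-semistable layers: μ^(1)=25; μ^(2)=-27/2; μ^(3)=-19

((0, 0, 0, 0, 0, 4); (0, 1, 1, 2, 2, 0); (1, 0, 0, 0, 0, 0))


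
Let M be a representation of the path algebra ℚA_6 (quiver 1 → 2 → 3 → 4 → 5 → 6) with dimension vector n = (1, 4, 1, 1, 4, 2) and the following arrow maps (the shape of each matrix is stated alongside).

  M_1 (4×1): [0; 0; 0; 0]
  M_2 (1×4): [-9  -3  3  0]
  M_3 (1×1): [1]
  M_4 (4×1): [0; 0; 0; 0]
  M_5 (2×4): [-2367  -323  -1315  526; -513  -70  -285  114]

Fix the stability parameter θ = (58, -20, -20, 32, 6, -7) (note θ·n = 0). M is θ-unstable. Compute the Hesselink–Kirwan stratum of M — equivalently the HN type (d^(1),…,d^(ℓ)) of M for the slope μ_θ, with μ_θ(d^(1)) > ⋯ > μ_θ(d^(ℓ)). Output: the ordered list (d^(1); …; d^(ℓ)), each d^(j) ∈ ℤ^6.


Barcode: M ≅ I[1,1], I[2,2]^3, I[2,4], I[5,5]^2, I[5,6]^2. HN layers by μ_θ (5 steps, strictly decreasing):
  μ^(1)=58; μ^(2)=32; μ^(3)=6; μ^(4)=-1/2; μ^(5)=-20

((1, 0, 0, 0, 0, 0); (0, 0, 0, 1, 0, 0); (0, 0, 0, 0, 2, 0); (0, 0, 0, 0, 2, 2); (0, 4, 1, 0, 0, 0))


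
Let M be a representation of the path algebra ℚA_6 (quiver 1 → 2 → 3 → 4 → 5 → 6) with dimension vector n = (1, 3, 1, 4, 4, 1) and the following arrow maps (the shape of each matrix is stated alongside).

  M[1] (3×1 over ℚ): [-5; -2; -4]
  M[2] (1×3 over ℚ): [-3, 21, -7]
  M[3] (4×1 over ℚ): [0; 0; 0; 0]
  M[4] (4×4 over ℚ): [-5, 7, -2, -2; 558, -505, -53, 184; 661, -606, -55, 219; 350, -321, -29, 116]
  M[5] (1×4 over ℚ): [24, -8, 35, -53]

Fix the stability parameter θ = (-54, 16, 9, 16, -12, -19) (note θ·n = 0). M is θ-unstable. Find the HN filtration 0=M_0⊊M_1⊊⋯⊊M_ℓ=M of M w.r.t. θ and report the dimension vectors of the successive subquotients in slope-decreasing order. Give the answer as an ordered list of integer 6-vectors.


Barcode: M ≅ I[1,3], I[2,2]^2, I[4,4], I[4,5]^2, I[4,6], I[5,5]. HN layers by μ_θ (6 steps, strictly decreasing):
  μ^(1)=16; μ^(2)=25/2; μ^(3)=2; μ^(4)=-5; μ^(5)=-12; μ^(6)=-54

((0, 2, 0, 1, 0, 0); (0, 1, 1, 0, 0, 0); (0, 0, 0, 2, 2, 0); (0, 0, 0, 1, 1, 1); (0, 0, 0, 0, 1, 0); (1, 0, 0, 0, 0, 0))


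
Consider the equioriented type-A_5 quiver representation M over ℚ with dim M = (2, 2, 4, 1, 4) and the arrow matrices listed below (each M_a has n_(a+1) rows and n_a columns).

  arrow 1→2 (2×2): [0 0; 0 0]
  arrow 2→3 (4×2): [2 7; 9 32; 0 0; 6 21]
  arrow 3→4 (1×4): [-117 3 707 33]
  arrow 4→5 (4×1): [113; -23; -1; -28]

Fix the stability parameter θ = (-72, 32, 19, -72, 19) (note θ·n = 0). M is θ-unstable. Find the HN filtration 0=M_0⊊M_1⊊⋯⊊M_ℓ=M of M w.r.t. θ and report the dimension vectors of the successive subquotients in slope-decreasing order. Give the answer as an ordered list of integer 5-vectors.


Barcode: M ≅ I[1,1]^2, I[2,3], I[2,5], I[3,3]^2, I[5,5]^3. HN layers by μ_θ (4 steps, strictly decreasing):
  μ^(1)=51/2; μ^(2)=19; μ^(3)=-7; μ^(4)=-72

((0, 1, 1, 0, 0); (0, 0, 2, 0, 4); (0, 1, 1, 1, 0); (2, 0, 0, 0, 0))


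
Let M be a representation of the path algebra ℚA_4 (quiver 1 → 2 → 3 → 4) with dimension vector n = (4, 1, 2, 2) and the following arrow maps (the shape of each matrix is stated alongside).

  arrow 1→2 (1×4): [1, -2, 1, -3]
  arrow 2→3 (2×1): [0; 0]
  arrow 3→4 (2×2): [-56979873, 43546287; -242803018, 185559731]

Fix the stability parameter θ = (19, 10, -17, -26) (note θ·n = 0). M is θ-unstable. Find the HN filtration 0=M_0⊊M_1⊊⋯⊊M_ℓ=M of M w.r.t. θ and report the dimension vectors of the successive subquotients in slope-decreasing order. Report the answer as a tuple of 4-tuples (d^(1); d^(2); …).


Barcode: M ≅ I[1,1]^3, I[1,2], I[3,4]^2. HN layers by μ_θ (3 steps, strictly decreasing):
  μ^(1)=19; μ^(2)=29/2; μ^(3)=-43/2

((3, 0, 0, 0); (1, 1, 0, 0); (0, 0, 2, 2))


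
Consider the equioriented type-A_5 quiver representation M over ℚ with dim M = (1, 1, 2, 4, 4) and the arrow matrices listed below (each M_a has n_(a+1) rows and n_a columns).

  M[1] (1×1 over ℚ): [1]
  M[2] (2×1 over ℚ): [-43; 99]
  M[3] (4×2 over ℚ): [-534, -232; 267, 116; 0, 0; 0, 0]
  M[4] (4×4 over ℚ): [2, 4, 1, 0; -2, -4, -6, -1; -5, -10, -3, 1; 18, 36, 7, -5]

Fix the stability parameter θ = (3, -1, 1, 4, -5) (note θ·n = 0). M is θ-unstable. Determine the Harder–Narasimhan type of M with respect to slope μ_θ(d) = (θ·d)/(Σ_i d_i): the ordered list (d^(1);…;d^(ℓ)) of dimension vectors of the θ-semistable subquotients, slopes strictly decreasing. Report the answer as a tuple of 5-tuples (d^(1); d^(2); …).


Via rank(M_{q-1}∘⋯∘M_p): M ≅ I[1,4], I[3,3], I[4,5]^3, I[5,5].
μ_θ-semistable layers: μ^(1)=4; μ^(2)=1; μ^(3)=-1/2; μ^(4)=-5

((0, 0, 0, 1, 0); (1, 1, 2, 0, 0); (0, 0, 0, 3, 3); (0, 0, 0, 0, 1))


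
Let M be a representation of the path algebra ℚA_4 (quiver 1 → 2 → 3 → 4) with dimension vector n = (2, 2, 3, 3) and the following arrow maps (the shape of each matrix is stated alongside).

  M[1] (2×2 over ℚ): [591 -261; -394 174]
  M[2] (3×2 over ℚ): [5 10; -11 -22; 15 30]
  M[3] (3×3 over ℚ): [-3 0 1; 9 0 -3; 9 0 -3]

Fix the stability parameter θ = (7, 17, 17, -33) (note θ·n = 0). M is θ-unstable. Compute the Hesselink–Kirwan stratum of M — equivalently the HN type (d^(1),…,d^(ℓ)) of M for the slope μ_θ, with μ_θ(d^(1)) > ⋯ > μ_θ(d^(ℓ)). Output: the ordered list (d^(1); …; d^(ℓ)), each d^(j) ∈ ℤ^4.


Via rank(M_{q-1}∘⋯∘M_p): M ≅ I[1,1], I[1,3], I[2,2], I[3,3], I[3,4], I[4,4]^2.
μ_θ-semistable layers: μ^(1)=17; μ^(2)=7; μ^(3)=-8; μ^(4)=-33

((0, 2, 2, 0); (2, 0, 0, 0); (0, 0, 1, 1); (0, 0, 0, 2))


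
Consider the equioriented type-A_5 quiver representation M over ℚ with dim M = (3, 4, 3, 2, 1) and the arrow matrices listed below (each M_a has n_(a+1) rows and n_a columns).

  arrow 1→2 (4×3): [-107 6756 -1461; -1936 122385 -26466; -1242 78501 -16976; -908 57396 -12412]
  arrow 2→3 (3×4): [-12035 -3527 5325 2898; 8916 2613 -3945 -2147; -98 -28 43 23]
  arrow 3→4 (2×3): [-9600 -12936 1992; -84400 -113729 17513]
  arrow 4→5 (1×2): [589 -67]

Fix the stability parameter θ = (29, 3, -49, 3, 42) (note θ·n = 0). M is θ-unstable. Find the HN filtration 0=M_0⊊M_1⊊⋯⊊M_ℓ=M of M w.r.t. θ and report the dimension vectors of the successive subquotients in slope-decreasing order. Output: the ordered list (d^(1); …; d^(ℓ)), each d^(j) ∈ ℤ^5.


Barcode: M ≅ I[1,1], I[1,3], I[1,5], I[2,2], I[2,3], I[4,4]. HN layers by μ_θ (5 steps, strictly decreasing):
  μ^(1)=42; μ^(2)=29; μ^(3)=3; μ^(4)=-17/3; μ^(5)=-23

((0, 0, 0, 0, 1); (1, 0, 0, 0, 0); (0, 1, 0, 2, 0); (2, 2, 2, 0, 0); (0, 1, 1, 0, 0))


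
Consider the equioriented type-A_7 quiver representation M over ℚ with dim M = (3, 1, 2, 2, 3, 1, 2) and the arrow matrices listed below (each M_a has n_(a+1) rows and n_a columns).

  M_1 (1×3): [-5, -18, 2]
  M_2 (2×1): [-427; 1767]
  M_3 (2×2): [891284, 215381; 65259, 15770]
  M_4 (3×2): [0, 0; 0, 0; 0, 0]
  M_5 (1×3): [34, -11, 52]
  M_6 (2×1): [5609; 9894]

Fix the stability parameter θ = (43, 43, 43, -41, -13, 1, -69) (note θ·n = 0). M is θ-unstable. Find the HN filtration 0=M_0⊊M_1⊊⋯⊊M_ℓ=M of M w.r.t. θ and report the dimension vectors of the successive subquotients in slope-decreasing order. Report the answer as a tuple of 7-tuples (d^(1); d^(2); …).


Barcode: M ≅ I[1,1]^2, I[1,4], I[3,4], I[5,5]^2, I[5,7], I[7,7]. HN layers by μ_θ (6 steps, strictly decreasing):
  μ^(1)=43; μ^(2)=22; μ^(3)=1; μ^(4)=-13; μ^(5)=-27; μ^(6)=-69

((2, 0, 0, 0, 0, 0, 0); (1, 1, 1, 1, 0, 0, 0); (0, 0, 1, 1, 0, 0, 0); (0, 0, 0, 0, 2, 0, 0); (0, 0, 0, 0, 1, 1, 1); (0, 0, 0, 0, 0, 0, 1))


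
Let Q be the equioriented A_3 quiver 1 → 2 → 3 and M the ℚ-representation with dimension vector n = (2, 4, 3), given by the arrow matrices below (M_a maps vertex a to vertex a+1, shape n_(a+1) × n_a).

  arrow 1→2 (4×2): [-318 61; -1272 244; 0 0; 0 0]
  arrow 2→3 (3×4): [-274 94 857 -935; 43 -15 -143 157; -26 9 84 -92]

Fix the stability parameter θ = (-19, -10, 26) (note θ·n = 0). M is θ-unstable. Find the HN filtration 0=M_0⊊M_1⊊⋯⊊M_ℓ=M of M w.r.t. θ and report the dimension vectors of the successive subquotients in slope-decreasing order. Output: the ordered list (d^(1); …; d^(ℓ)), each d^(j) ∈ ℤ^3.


Via rank(M_{q-1}∘⋯∘M_p): M ≅ I[1,1], I[1,3], I[2,2], I[2,3]^2.
μ_θ-semistable layers: μ^(1)=26; μ^(2)=-10; μ^(3)=-19

((0, 0, 3); (0, 4, 0); (2, 0, 0))


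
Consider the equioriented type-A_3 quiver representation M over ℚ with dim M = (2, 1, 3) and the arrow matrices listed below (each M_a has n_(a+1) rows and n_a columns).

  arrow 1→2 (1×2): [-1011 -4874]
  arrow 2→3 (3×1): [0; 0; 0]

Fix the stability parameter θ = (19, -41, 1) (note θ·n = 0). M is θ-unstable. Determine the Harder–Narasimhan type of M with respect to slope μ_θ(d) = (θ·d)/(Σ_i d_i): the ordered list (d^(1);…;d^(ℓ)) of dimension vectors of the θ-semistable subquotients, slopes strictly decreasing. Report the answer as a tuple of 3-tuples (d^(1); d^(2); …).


Barcode: M ≅ I[1,1], I[1,2], I[3,3]^3. HN layers by μ_θ (3 steps, strictly decreasing):
  μ^(1)=19; μ^(2)=1; μ^(3)=-11

((1, 0, 0); (0, 0, 3); (1, 1, 0))


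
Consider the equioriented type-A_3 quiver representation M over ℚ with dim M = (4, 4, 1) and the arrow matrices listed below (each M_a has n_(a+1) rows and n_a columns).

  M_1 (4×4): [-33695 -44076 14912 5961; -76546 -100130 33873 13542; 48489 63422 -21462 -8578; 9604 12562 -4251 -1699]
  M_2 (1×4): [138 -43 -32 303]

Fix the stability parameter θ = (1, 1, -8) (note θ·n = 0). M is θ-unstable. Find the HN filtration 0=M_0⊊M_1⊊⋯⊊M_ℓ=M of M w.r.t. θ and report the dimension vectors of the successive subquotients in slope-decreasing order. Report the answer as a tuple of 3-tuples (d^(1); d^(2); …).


Barcode: M ≅ I[1,2]^3, I[1,3]. HN layers by μ_θ (2 steps, strictly decreasing):
  μ^(1)=1; μ^(2)=-2

((3, 3, 0); (1, 1, 1))


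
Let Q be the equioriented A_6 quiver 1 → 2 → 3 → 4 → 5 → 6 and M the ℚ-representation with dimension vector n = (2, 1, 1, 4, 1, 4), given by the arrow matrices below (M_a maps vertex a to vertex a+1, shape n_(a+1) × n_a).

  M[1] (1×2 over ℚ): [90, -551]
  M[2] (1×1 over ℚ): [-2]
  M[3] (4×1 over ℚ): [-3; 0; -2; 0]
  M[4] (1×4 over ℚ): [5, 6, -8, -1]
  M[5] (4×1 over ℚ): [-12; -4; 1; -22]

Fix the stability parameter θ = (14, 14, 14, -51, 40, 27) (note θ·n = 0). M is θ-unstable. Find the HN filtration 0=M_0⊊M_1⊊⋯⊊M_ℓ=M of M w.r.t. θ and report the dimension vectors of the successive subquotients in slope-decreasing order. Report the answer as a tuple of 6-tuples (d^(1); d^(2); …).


Via rank(M_{q-1}∘⋯∘M_p): M ≅ I[1,1], I[1,6], I[4,4]^3, I[6,6]^3.
μ_θ-semistable layers: μ^(1)=67/2; μ^(2)=27; μ^(3)=14; μ^(4)=-9/4; μ^(5)=-51

((0, 0, 0, 0, 1, 1); (0, 0, 0, 0, 0, 3); (1, 0, 0, 0, 0, 0); (1, 1, 1, 1, 0, 0); (0, 0, 0, 3, 0, 0))


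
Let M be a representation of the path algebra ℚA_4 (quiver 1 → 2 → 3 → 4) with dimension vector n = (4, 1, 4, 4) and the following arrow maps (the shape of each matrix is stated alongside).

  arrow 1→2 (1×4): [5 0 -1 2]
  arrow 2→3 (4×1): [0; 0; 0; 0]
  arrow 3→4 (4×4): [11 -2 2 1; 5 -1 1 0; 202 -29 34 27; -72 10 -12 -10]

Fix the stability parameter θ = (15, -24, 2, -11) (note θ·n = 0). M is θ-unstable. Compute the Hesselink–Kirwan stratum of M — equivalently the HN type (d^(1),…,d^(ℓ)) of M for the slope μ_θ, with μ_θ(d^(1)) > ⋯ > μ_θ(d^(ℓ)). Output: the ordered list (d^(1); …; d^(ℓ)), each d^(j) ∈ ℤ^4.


Barcode: M ≅ I[1,1]^3, I[1,2], I[3,3], I[3,4]^3, I[4,4]. HN layers by μ_θ (4 steps, strictly decreasing):
  μ^(1)=15; μ^(2)=2; μ^(3)=-9/2; μ^(4)=-11

((3, 0, 0, 0); (0, 0, 1, 0); (1, 1, 3, 3); (0, 0, 0, 1))


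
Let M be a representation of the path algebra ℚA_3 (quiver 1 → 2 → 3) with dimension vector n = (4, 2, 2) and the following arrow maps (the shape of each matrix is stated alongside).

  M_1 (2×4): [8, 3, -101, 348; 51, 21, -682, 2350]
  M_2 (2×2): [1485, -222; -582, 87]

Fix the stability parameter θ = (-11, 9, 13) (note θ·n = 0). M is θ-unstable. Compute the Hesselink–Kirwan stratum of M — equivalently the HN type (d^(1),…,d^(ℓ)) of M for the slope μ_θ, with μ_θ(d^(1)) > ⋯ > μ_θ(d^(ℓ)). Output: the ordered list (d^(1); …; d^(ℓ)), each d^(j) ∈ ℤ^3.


Barcode: M ≅ I[1,1]^2, I[1,3]^2. HN layers by μ_θ (3 steps, strictly decreasing):
  μ^(1)=13; μ^(2)=9; μ^(3)=-11

((0, 0, 2); (0, 2, 0); (4, 0, 0))


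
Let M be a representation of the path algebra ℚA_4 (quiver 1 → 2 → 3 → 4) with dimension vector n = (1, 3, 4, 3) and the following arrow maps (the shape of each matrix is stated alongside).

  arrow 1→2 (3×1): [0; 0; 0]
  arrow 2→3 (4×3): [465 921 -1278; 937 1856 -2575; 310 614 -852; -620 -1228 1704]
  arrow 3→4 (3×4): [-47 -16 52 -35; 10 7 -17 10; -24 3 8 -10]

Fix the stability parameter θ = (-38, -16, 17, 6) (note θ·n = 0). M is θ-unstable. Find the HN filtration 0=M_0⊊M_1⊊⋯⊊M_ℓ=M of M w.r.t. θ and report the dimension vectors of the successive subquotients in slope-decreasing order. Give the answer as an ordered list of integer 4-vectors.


Via rank(M_{q-1}∘⋯∘M_p): M ≅ I[1,1], I[2,2], I[2,4]^2, I[3,3], I[3,4].
μ_θ-semistable layers: μ^(1)=17; μ^(2)=23/2; μ^(3)=-16; μ^(4)=-38

((0, 0, 1, 0); (0, 0, 3, 3); (0, 3, 0, 0); (1, 0, 0, 0))


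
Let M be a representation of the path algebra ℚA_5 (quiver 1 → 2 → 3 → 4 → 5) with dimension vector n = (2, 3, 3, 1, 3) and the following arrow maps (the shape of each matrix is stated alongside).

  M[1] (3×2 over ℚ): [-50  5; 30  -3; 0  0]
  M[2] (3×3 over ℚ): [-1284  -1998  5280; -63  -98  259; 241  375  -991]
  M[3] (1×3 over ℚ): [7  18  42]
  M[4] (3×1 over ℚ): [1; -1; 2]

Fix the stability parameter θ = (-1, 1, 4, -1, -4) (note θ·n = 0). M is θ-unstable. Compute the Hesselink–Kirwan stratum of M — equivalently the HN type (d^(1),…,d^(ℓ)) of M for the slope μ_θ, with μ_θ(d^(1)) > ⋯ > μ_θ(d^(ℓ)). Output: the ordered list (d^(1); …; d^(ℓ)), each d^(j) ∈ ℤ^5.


Barcode: M ≅ I[1,1], I[1,3], I[2,2], I[2,3], I[3,5], I[5,5]^2. HN layers by μ_θ (5 steps, strictly decreasing):
  μ^(1)=4; μ^(2)=1; μ^(3)=-1/3; μ^(4)=-1; μ^(5)=-4

((0, 0, 2, 0, 0); (0, 3, 0, 0, 0); (0, 0, 1, 1, 1); (2, 0, 0, 0, 0); (0, 0, 0, 0, 2))


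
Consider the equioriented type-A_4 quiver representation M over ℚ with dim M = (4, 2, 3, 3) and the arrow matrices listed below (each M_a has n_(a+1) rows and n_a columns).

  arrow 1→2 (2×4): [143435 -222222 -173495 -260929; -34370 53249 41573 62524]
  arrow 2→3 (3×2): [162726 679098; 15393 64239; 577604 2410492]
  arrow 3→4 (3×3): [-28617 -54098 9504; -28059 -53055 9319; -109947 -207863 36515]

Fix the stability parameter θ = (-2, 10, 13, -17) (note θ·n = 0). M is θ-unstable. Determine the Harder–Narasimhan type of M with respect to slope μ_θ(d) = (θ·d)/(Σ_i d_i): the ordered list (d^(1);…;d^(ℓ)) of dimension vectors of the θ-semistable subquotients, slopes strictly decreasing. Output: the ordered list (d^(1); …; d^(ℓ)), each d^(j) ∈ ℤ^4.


Interval decomposition of M: I[1,1]^2, I[1,2], I[1,4], I[3,4]^2.
HN type (ℓ=3): μ^(1)=10; μ^(2)=2; μ^(3)=-2

((0, 1, 0, 0); (0, 1, 1, 1); (4, 0, 2, 2))


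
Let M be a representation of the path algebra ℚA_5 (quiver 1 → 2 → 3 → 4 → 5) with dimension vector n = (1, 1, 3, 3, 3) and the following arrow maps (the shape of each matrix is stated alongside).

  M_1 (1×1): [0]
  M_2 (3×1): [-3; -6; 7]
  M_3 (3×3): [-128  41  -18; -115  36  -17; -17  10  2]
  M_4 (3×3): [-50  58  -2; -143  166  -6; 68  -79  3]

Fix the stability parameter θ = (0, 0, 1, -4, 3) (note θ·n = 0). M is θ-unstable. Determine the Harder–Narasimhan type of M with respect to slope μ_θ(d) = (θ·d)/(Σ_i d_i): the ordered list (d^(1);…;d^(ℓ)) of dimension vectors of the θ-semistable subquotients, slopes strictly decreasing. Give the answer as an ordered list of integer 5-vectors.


Via rank(M_{q-1}∘⋯∘M_p): M ≅ I[1,1], I[2,5], I[3,4], I[3,5], I[5,5].
μ_θ-semistable layers: μ^(1)=3; μ^(2)=0; μ^(3)=-1; μ^(4)=-3/2

((0, 0, 0, 0, 3); (1, 0, 0, 0, 0); (0, 1, 1, 1, 0); (0, 0, 2, 2, 0))


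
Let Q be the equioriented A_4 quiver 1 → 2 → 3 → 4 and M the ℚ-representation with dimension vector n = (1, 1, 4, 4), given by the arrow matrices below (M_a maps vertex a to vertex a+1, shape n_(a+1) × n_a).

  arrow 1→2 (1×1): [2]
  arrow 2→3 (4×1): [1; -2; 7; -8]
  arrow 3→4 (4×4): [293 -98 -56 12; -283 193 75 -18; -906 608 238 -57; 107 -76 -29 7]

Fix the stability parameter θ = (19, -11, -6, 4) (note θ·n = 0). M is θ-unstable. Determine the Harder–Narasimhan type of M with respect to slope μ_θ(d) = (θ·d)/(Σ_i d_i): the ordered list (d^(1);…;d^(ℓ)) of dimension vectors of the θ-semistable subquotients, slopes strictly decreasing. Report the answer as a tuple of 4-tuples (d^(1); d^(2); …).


Barcode: M ≅ I[1,4], I[3,4]^3. HN layers by μ_θ (3 steps, strictly decreasing):
  μ^(1)=4; μ^(2)=2/3; μ^(3)=-6

((0, 0, 0, 4); (1, 1, 1, 0); (0, 0, 3, 0))


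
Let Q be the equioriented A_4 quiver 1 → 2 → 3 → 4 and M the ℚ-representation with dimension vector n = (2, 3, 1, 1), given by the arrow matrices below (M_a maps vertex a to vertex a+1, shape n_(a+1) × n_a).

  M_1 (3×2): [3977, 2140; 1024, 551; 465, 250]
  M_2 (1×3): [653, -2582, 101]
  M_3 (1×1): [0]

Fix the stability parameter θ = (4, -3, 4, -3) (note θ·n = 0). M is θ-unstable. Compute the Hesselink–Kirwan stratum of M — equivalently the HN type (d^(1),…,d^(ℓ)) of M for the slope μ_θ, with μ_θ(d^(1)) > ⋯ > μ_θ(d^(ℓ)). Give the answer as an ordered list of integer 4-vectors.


Barcode: M ≅ I[1,2], I[1,3], I[2,2], I[4,4]. HN layers by μ_θ (3 steps, strictly decreasing):
  μ^(1)=4; μ^(2)=1/2; μ^(3)=-3

((0, 0, 1, 0); (2, 2, 0, 0); (0, 1, 0, 1))


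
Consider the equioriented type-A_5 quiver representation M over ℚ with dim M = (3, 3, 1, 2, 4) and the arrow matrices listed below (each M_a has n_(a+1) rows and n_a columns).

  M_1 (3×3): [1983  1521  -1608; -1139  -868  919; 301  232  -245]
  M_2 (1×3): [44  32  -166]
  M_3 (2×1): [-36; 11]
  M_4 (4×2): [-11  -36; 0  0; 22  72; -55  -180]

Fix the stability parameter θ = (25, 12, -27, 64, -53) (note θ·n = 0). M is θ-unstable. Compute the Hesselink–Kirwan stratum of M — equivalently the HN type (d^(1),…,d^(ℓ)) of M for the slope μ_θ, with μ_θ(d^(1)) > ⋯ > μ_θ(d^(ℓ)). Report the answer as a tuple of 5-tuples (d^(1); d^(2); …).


Interval decomposition of M: I[1,1], I[1,2], I[1,4], I[2,2], I[4,5], I[5,5]^3.
HN type (ℓ=7): μ^(1)=64; μ^(2)=25; μ^(3)=37/2; μ^(4)=12; μ^(5)=11/2; μ^(6)=10/3; μ^(7)=-53

((0, 0, 0, 1, 0); (1, 0, 0, 0, 0); (1, 1, 0, 0, 0); (0, 1, 0, 0, 0); (0, 0, 0, 1, 1); (1, 1, 1, 0, 0); (0, 0, 0, 0, 3))
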